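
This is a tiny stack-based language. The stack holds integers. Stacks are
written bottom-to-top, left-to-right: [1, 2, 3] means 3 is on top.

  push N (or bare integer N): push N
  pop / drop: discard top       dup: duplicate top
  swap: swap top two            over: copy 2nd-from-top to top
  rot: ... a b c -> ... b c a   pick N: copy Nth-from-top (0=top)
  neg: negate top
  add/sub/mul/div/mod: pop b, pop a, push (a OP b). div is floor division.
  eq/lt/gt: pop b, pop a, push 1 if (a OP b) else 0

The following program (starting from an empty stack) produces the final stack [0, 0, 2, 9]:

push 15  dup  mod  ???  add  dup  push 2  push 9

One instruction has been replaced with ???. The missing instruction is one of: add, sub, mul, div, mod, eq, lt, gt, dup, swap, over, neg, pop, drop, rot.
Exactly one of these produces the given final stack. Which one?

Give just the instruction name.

Stack before ???: [0]
Stack after ???:  [0, 0]
The instruction that transforms [0] -> [0, 0] is: dup

Answer: dup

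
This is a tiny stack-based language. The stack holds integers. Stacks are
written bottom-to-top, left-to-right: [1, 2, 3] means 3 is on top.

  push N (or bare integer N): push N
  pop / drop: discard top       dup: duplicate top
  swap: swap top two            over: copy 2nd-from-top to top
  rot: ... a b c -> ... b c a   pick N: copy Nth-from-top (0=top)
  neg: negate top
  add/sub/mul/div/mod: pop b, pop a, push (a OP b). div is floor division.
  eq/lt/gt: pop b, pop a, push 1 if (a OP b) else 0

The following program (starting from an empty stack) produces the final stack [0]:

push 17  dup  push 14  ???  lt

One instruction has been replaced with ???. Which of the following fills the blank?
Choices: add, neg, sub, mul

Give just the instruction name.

Answer: sub

Derivation:
Stack before ???: [17, 17, 14]
Stack after ???:  [17, 3]
Checking each choice:
  add: produces [1]
  neg: produces [17, 0]
  sub: MATCH
  mul: produces [1]


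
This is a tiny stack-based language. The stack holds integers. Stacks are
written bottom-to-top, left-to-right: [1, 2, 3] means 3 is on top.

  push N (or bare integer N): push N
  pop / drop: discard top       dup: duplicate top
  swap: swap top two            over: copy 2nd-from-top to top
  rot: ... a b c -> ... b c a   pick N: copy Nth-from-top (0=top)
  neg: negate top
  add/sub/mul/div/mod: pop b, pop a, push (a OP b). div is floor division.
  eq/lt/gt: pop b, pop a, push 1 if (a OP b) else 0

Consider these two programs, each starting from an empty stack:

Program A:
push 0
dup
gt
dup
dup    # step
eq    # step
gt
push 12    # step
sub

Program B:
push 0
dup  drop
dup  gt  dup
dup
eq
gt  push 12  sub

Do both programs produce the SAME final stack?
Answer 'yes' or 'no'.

Program A trace:
  After 'push 0': [0]
  After 'dup': [0, 0]
  After 'gt': [0]
  After 'dup': [0, 0]
  After 'dup': [0, 0, 0]
  After 'eq': [0, 1]
  After 'gt': [0]
  After 'push 12': [0, 12]
  After 'sub': [-12]
Program A final stack: [-12]

Program B trace:
  After 'push 0': [0]
  After 'dup': [0, 0]
  After 'drop': [0]
  After 'dup': [0, 0]
  After 'gt': [0]
  After 'dup': [0, 0]
  After 'dup': [0, 0, 0]
  After 'eq': [0, 1]
  After 'gt': [0]
  After 'push 12': [0, 12]
  After 'sub': [-12]
Program B final stack: [-12]
Same: yes

Answer: yes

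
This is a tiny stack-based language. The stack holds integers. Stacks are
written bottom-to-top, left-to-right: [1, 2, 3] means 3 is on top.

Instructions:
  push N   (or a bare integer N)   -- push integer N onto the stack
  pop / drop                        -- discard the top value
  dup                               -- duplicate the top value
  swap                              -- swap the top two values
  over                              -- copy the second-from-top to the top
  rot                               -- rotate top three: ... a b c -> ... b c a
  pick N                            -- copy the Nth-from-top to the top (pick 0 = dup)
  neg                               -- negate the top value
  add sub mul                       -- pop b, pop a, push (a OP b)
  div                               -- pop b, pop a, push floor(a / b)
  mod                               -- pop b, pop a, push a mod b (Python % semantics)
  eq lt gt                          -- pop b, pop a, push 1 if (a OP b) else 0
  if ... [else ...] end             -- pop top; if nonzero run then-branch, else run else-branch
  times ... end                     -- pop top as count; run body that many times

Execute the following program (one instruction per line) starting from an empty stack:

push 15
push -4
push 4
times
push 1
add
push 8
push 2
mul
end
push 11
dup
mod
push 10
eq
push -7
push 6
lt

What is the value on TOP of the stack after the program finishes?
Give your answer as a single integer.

Answer: 1

Derivation:
After 'push 15': [15]
After 'push -4': [15, -4]
After 'push 4': [15, -4, 4]
After 'times': [15, -4]
After 'push 1': [15, -4, 1]
After 'add': [15, -3]
After 'push 8': [15, -3, 8]
After 'push 2': [15, -3, 8, 2]
After 'mul': [15, -3, 16]
After 'push 1': [15, -3, 16, 1]
  ...
After 'push 2': [15, -3, 17, 17, 17, 8, 2]
After 'mul': [15, -3, 17, 17, 17, 16]
After 'push 11': [15, -3, 17, 17, 17, 16, 11]
After 'dup': [15, -3, 17, 17, 17, 16, 11, 11]
After 'mod': [15, -3, 17, 17, 17, 16, 0]
After 'push 10': [15, -3, 17, 17, 17, 16, 0, 10]
After 'eq': [15, -3, 17, 17, 17, 16, 0]
After 'push -7': [15, -3, 17, 17, 17, 16, 0, -7]
After 'push 6': [15, -3, 17, 17, 17, 16, 0, -7, 6]
After 'lt': [15, -3, 17, 17, 17, 16, 0, 1]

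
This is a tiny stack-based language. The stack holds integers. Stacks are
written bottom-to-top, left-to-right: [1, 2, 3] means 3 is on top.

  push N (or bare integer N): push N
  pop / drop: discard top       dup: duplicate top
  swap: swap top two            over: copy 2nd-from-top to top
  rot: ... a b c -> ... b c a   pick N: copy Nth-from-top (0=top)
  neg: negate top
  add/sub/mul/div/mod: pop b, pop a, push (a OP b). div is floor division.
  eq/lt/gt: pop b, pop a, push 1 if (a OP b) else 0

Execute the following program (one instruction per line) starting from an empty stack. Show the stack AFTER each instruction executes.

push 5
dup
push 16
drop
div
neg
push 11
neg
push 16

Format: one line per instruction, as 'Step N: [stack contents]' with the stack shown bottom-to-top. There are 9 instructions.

Step 1: [5]
Step 2: [5, 5]
Step 3: [5, 5, 16]
Step 4: [5, 5]
Step 5: [1]
Step 6: [-1]
Step 7: [-1, 11]
Step 8: [-1, -11]
Step 9: [-1, -11, 16]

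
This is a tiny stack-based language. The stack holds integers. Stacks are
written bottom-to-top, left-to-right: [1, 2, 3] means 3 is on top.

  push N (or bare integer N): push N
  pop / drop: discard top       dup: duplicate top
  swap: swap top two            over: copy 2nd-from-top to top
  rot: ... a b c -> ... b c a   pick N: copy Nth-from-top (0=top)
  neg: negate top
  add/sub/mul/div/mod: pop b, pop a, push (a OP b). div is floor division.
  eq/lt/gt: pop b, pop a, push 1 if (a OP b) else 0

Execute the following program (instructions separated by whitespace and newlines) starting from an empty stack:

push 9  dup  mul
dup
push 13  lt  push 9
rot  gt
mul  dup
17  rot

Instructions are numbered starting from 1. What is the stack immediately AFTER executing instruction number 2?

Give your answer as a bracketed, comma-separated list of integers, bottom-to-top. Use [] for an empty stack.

Answer: [9, 9]

Derivation:
Step 1 ('push 9'): [9]
Step 2 ('dup'): [9, 9]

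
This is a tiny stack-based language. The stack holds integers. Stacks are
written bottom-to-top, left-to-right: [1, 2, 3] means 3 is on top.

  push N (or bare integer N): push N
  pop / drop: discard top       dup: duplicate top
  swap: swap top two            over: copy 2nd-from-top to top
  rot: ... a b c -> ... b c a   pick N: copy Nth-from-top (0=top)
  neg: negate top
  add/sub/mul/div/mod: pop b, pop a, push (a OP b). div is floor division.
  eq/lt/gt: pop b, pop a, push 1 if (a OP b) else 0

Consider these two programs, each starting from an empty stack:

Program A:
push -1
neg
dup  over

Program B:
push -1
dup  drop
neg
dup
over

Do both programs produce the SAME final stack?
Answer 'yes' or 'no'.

Program A trace:
  After 'push -1': [-1]
  After 'neg': [1]
  After 'dup': [1, 1]
  After 'over': [1, 1, 1]
Program A final stack: [1, 1, 1]

Program B trace:
  After 'push -1': [-1]
  After 'dup': [-1, -1]
  After 'drop': [-1]
  After 'neg': [1]
  After 'dup': [1, 1]
  After 'over': [1, 1, 1]
Program B final stack: [1, 1, 1]
Same: yes

Answer: yes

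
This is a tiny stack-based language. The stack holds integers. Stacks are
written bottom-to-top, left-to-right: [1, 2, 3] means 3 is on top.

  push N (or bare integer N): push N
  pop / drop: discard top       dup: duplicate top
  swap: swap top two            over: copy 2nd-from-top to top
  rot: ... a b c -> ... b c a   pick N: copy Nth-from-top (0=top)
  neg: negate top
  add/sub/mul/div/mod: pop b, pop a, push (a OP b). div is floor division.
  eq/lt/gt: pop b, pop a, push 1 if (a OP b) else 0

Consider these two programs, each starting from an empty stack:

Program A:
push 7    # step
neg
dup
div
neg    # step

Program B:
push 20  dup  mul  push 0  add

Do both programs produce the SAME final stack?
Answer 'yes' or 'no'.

Program A trace:
  After 'push 7': [7]
  After 'neg': [-7]
  After 'dup': [-7, -7]
  After 'div': [1]
  After 'neg': [-1]
Program A final stack: [-1]

Program B trace:
  After 'push 20': [20]
  After 'dup': [20, 20]
  After 'mul': [400]
  After 'push 0': [400, 0]
  After 'add': [400]
Program B final stack: [400]
Same: no

Answer: no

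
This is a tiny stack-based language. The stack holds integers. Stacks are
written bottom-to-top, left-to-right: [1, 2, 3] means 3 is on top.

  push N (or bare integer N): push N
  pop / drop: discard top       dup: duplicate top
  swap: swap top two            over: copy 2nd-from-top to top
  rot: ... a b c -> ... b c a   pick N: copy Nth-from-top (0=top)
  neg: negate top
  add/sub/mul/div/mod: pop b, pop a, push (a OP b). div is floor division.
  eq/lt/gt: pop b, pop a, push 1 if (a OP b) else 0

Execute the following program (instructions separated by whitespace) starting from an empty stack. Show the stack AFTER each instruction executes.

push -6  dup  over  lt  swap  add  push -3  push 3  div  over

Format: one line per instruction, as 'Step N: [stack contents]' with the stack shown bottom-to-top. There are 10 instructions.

Step 1: [-6]
Step 2: [-6, -6]
Step 3: [-6, -6, -6]
Step 4: [-6, 0]
Step 5: [0, -6]
Step 6: [-6]
Step 7: [-6, -3]
Step 8: [-6, -3, 3]
Step 9: [-6, -1]
Step 10: [-6, -1, -6]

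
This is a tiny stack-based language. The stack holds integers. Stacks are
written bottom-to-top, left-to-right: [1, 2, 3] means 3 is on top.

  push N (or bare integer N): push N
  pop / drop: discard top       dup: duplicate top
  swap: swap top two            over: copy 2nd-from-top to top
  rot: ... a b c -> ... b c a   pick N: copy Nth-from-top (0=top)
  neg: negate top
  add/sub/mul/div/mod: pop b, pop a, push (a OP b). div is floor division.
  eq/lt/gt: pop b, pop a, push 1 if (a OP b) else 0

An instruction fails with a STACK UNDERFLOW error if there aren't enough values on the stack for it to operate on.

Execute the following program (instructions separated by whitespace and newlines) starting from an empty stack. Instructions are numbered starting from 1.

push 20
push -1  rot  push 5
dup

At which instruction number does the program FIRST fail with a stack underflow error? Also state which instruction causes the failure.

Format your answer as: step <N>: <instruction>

Step 1 ('push 20'): stack = [20], depth = 1
Step 2 ('push -1'): stack = [20, -1], depth = 2
Step 3 ('rot'): needs 3 value(s) but depth is 2 — STACK UNDERFLOW

Answer: step 3: rot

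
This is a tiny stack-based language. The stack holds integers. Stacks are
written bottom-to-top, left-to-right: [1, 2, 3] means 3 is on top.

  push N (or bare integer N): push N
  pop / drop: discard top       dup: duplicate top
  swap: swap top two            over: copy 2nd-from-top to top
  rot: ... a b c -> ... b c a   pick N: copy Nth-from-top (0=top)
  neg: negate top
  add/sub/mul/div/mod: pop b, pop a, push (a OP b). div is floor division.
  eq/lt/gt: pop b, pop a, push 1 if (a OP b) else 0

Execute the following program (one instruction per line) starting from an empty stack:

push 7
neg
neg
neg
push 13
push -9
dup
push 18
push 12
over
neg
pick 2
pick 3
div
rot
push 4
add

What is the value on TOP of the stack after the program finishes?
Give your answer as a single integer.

After 'push 7': [7]
After 'neg': [-7]
After 'neg': [7]
After 'neg': [-7]
After 'push 13': [-7, 13]
After 'push -9': [-7, 13, -9]
After 'dup': [-7, 13, -9, -9]
After 'push 18': [-7, 13, -9, -9, 18]
After 'push 12': [-7, 13, -9, -9, 18, 12]
After 'over': [-7, 13, -9, -9, 18, 12, 18]
After 'neg': [-7, 13, -9, -9, 18, 12, -18]
After 'pick 2': [-7, 13, -9, -9, 18, 12, -18, 18]
After 'pick 3': [-7, 13, -9, -9, 18, 12, -18, 18, 18]
After 'div': [-7, 13, -9, -9, 18, 12, -18, 1]
After 'rot': [-7, 13, -9, -9, 18, -18, 1, 12]
After 'push 4': [-7, 13, -9, -9, 18, -18, 1, 12, 4]
After 'add': [-7, 13, -9, -9, 18, -18, 1, 16]

Answer: 16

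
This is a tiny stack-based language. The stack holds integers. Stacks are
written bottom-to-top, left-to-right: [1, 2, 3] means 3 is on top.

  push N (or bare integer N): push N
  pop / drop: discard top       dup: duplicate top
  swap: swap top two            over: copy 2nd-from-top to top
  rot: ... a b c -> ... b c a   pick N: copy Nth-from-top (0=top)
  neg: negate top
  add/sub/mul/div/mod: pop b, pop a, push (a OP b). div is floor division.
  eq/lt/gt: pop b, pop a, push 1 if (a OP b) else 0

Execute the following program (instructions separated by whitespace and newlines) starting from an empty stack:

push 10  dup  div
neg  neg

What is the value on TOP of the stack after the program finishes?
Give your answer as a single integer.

After 'push 10': [10]
After 'dup': [10, 10]
After 'div': [1]
After 'neg': [-1]
After 'neg': [1]

Answer: 1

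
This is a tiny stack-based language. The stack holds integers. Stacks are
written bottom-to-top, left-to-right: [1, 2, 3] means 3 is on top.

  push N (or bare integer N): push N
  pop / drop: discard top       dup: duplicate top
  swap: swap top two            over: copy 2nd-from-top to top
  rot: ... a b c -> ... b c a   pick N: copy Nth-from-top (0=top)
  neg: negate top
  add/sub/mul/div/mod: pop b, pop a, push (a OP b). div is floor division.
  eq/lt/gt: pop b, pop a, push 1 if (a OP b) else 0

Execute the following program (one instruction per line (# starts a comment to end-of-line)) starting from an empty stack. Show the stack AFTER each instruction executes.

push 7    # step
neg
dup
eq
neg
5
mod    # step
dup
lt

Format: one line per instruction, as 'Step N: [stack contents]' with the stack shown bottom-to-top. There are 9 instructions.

Step 1: [7]
Step 2: [-7]
Step 3: [-7, -7]
Step 4: [1]
Step 5: [-1]
Step 6: [-1, 5]
Step 7: [4]
Step 8: [4, 4]
Step 9: [0]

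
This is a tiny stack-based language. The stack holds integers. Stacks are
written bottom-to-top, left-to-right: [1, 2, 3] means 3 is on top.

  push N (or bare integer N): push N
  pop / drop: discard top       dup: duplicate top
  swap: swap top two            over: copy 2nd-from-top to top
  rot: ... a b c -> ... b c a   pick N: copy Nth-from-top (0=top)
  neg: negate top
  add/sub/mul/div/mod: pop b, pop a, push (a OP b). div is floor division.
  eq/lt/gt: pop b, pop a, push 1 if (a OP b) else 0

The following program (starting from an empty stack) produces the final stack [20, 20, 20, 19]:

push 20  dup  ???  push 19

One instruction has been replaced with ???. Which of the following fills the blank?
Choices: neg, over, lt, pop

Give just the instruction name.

Answer: over

Derivation:
Stack before ???: [20, 20]
Stack after ???:  [20, 20, 20]
Checking each choice:
  neg: produces [20, -20, 19]
  over: MATCH
  lt: produces [0, 19]
  pop: produces [20, 19]


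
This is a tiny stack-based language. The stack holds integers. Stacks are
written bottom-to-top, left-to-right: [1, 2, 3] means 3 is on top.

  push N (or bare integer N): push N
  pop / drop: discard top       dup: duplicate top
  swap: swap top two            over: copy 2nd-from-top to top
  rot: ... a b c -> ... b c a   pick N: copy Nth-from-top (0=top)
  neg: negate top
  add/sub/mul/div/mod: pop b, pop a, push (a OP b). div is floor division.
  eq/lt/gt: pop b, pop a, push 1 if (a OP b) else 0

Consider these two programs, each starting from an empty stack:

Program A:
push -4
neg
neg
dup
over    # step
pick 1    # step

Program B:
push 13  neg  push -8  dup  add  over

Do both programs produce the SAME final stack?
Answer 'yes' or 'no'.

Answer: no

Derivation:
Program A trace:
  After 'push -4': [-4]
  After 'neg': [4]
  After 'neg': [-4]
  After 'dup': [-4, -4]
  After 'over': [-4, -4, -4]
  After 'pick 1': [-4, -4, -4, -4]
Program A final stack: [-4, -4, -4, -4]

Program B trace:
  After 'push 13': [13]
  After 'neg': [-13]
  After 'push -8': [-13, -8]
  After 'dup': [-13, -8, -8]
  After 'add': [-13, -16]
  After 'over': [-13, -16, -13]
Program B final stack: [-13, -16, -13]
Same: no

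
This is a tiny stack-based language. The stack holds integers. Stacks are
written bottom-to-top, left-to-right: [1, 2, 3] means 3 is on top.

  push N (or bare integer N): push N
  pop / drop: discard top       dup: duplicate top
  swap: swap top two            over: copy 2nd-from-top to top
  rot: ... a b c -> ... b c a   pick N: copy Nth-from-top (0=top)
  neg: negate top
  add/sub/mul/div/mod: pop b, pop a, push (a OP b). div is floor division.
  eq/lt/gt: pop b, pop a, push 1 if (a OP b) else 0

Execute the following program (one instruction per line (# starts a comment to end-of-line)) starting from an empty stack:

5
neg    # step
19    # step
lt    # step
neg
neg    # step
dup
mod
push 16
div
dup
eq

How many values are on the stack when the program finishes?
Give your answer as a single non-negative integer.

Answer: 1

Derivation:
After 'push 5': stack = [5] (depth 1)
After 'neg': stack = [-5] (depth 1)
After 'push 19': stack = [-5, 19] (depth 2)
After 'lt': stack = [1] (depth 1)
After 'neg': stack = [-1] (depth 1)
After 'neg': stack = [1] (depth 1)
After 'dup': stack = [1, 1] (depth 2)
After 'mod': stack = [0] (depth 1)
After 'push 16': stack = [0, 16] (depth 2)
After 'div': stack = [0] (depth 1)
After 'dup': stack = [0, 0] (depth 2)
After 'eq': stack = [1] (depth 1)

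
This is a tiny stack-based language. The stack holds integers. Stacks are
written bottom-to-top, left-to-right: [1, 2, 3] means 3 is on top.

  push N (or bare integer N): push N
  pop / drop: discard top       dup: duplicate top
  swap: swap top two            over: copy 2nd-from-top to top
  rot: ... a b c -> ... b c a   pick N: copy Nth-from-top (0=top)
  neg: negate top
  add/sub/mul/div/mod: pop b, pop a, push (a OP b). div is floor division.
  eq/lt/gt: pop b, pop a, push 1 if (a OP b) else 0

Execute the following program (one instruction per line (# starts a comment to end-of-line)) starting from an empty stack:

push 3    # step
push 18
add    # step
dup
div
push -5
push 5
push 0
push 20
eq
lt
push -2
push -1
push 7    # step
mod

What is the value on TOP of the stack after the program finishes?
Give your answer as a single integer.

Answer: 6

Derivation:
After 'push 3': [3]
After 'push 18': [3, 18]
After 'add': [21]
After 'dup': [21, 21]
After 'div': [1]
After 'push -5': [1, -5]
After 'push 5': [1, -5, 5]
After 'push 0': [1, -5, 5, 0]
After 'push 20': [1, -5, 5, 0, 20]
After 'eq': [1, -5, 5, 0]
After 'lt': [1, -5, 0]
After 'push -2': [1, -5, 0, -2]
After 'push -1': [1, -5, 0, -2, -1]
After 'push 7': [1, -5, 0, -2, -1, 7]
After 'mod': [1, -5, 0, -2, 6]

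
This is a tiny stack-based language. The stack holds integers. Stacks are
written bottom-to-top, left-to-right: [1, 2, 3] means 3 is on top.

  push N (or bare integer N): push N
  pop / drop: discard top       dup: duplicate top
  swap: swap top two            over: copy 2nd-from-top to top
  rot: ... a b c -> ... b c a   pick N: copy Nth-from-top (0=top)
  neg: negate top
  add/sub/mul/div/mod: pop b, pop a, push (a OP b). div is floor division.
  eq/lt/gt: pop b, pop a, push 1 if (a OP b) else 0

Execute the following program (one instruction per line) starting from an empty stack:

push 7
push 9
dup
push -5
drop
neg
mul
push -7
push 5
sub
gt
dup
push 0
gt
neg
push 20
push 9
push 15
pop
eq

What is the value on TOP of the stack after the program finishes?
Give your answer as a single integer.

Answer: 0

Derivation:
After 'push 7': [7]
After 'push 9': [7, 9]
After 'dup': [7, 9, 9]
After 'push -5': [7, 9, 9, -5]
After 'drop': [7, 9, 9]
After 'neg': [7, 9, -9]
After 'mul': [7, -81]
After 'push -7': [7, -81, -7]
After 'push 5': [7, -81, -7, 5]
After 'sub': [7, -81, -12]
After 'gt': [7, 0]
After 'dup': [7, 0, 0]
After 'push 0': [7, 0, 0, 0]
After 'gt': [7, 0, 0]
After 'neg': [7, 0, 0]
After 'push 20': [7, 0, 0, 20]
After 'push 9': [7, 0, 0, 20, 9]
After 'push 15': [7, 0, 0, 20, 9, 15]
After 'pop': [7, 0, 0, 20, 9]
After 'eq': [7, 0, 0, 0]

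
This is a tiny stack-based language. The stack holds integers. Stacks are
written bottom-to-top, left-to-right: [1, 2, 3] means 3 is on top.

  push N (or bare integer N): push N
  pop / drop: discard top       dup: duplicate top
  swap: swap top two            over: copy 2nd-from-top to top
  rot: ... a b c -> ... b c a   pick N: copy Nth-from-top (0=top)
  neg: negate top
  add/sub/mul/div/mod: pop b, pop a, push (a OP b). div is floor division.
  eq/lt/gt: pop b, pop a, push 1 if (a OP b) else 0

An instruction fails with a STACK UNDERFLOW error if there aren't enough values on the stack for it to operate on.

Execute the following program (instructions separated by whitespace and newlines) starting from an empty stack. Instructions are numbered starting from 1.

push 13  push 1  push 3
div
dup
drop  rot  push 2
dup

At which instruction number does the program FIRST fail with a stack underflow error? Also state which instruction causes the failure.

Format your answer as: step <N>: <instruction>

Answer: step 7: rot

Derivation:
Step 1 ('push 13'): stack = [13], depth = 1
Step 2 ('push 1'): stack = [13, 1], depth = 2
Step 3 ('push 3'): stack = [13, 1, 3], depth = 3
Step 4 ('div'): stack = [13, 0], depth = 2
Step 5 ('dup'): stack = [13, 0, 0], depth = 3
Step 6 ('drop'): stack = [13, 0], depth = 2
Step 7 ('rot'): needs 3 value(s) but depth is 2 — STACK UNDERFLOW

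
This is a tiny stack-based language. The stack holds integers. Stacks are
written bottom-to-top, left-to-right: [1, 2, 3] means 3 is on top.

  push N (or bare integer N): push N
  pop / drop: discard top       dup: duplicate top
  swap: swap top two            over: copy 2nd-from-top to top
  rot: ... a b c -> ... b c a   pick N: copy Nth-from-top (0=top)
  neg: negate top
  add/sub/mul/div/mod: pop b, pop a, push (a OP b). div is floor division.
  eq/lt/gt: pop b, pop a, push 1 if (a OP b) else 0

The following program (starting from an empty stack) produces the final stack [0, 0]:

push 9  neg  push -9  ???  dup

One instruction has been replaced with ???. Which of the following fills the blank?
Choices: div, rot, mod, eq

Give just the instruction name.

Stack before ???: [-9, -9]
Stack after ???:  [0]
Checking each choice:
  div: produces [1, 1]
  rot: stack underflow (need 3, have 2)
  mod: MATCH
  eq: produces [1, 1]


Answer: mod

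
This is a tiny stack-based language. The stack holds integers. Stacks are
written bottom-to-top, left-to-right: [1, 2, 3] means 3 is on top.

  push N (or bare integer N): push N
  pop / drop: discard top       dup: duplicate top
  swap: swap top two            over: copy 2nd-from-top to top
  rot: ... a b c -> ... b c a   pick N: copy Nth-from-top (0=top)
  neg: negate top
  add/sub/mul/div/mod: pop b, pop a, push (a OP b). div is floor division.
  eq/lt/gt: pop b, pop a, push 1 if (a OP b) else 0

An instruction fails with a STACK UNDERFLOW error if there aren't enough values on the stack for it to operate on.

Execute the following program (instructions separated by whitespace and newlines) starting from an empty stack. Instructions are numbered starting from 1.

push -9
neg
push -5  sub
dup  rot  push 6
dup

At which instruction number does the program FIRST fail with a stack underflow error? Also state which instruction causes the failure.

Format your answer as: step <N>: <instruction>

Answer: step 6: rot

Derivation:
Step 1 ('push -9'): stack = [-9], depth = 1
Step 2 ('neg'): stack = [9], depth = 1
Step 3 ('push -5'): stack = [9, -5], depth = 2
Step 4 ('sub'): stack = [14], depth = 1
Step 5 ('dup'): stack = [14, 14], depth = 2
Step 6 ('rot'): needs 3 value(s) but depth is 2 — STACK UNDERFLOW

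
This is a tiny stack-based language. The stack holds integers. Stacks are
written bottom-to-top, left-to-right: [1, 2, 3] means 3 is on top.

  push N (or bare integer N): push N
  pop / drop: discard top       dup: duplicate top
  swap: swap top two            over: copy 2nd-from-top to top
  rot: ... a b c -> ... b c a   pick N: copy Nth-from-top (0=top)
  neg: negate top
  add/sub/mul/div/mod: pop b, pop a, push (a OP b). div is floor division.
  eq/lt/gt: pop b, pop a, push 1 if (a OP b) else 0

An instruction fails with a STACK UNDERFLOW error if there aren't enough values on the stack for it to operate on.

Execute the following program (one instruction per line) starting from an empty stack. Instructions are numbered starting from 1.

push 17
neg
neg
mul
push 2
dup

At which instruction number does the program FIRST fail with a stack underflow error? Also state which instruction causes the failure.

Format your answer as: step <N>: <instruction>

Step 1 ('push 17'): stack = [17], depth = 1
Step 2 ('neg'): stack = [-17], depth = 1
Step 3 ('neg'): stack = [17], depth = 1
Step 4 ('mul'): needs 2 value(s) but depth is 1 — STACK UNDERFLOW

Answer: step 4: mul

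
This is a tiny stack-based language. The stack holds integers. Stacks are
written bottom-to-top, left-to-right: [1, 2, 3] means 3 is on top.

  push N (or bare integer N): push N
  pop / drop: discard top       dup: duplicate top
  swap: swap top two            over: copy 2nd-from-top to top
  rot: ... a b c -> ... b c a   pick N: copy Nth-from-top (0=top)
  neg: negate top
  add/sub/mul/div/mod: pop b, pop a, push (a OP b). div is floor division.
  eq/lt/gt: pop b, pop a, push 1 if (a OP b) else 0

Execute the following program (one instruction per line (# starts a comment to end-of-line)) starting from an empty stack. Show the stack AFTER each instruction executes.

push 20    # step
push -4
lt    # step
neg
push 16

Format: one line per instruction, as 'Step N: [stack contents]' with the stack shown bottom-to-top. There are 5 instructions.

Step 1: [20]
Step 2: [20, -4]
Step 3: [0]
Step 4: [0]
Step 5: [0, 16]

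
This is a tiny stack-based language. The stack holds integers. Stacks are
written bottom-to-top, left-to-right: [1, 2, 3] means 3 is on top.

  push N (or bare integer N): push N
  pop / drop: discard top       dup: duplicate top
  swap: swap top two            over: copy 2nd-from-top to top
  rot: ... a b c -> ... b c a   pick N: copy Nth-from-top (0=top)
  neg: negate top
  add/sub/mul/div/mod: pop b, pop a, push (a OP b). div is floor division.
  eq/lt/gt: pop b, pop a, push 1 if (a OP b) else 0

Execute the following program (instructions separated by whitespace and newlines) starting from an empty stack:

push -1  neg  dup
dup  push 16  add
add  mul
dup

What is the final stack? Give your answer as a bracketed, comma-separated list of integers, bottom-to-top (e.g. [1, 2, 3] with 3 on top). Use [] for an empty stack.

After 'push -1': [-1]
After 'neg': [1]
After 'dup': [1, 1]
After 'dup': [1, 1, 1]
After 'push 16': [1, 1, 1, 16]
After 'add': [1, 1, 17]
After 'add': [1, 18]
After 'mul': [18]
After 'dup': [18, 18]

Answer: [18, 18]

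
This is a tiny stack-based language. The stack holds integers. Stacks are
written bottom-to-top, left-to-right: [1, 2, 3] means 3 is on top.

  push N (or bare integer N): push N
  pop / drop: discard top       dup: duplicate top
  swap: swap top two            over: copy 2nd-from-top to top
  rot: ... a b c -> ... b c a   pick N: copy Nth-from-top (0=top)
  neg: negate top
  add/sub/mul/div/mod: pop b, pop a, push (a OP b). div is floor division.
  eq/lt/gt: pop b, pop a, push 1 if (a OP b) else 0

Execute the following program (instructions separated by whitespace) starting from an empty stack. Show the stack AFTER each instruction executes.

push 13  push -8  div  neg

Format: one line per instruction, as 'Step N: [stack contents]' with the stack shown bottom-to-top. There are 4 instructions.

Step 1: [13]
Step 2: [13, -8]
Step 3: [-2]
Step 4: [2]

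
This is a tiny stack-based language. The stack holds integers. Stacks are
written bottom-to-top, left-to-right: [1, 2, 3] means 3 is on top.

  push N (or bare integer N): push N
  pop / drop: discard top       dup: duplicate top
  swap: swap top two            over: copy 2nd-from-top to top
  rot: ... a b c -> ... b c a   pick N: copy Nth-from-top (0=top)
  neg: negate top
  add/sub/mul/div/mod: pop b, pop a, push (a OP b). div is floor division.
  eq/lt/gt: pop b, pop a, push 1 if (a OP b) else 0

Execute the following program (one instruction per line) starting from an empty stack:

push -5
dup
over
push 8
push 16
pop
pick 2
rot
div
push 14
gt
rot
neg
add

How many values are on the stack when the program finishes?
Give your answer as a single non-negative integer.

Answer: 3

Derivation:
After 'push -5': stack = [-5] (depth 1)
After 'dup': stack = [-5, -5] (depth 2)
After 'over': stack = [-5, -5, -5] (depth 3)
After 'push 8': stack = [-5, -5, -5, 8] (depth 4)
After 'push 16': stack = [-5, -5, -5, 8, 16] (depth 5)
After 'pop': stack = [-5, -5, -5, 8] (depth 4)
After 'pick 2': stack = [-5, -5, -5, 8, -5] (depth 5)
After 'rot': stack = [-5, -5, 8, -5, -5] (depth 5)
After 'div': stack = [-5, -5, 8, 1] (depth 4)
After 'push 14': stack = [-5, -5, 8, 1, 14] (depth 5)
After 'gt': stack = [-5, -5, 8, 0] (depth 4)
After 'rot': stack = [-5, 8, 0, -5] (depth 4)
After 'neg': stack = [-5, 8, 0, 5] (depth 4)
After 'add': stack = [-5, 8, 5] (depth 3)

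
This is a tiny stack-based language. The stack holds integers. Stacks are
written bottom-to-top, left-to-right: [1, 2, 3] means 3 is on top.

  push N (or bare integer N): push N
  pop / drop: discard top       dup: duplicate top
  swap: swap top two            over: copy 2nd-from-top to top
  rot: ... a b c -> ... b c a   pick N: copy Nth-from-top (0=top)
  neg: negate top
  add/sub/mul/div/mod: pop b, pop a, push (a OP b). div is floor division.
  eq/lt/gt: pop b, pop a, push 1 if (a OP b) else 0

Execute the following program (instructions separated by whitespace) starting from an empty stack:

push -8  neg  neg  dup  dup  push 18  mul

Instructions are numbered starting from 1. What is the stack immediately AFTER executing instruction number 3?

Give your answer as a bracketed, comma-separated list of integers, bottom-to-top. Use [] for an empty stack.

Step 1 ('push -8'): [-8]
Step 2 ('neg'): [8]
Step 3 ('neg'): [-8]

Answer: [-8]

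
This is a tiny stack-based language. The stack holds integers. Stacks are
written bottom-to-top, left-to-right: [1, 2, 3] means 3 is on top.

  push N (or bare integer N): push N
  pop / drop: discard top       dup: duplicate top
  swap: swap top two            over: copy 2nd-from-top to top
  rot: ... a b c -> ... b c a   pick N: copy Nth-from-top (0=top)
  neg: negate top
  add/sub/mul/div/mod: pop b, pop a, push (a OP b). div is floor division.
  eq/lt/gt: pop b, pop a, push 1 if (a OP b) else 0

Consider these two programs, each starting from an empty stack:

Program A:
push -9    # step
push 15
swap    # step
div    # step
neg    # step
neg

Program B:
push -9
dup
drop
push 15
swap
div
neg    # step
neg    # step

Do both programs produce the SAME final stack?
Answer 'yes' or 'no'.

Program A trace:
  After 'push -9': [-9]
  After 'push 15': [-9, 15]
  After 'swap': [15, -9]
  After 'div': [-2]
  After 'neg': [2]
  After 'neg': [-2]
Program A final stack: [-2]

Program B trace:
  After 'push -9': [-9]
  After 'dup': [-9, -9]
  After 'drop': [-9]
  After 'push 15': [-9, 15]
  After 'swap': [15, -9]
  After 'div': [-2]
  After 'neg': [2]
  After 'neg': [-2]
Program B final stack: [-2]
Same: yes

Answer: yes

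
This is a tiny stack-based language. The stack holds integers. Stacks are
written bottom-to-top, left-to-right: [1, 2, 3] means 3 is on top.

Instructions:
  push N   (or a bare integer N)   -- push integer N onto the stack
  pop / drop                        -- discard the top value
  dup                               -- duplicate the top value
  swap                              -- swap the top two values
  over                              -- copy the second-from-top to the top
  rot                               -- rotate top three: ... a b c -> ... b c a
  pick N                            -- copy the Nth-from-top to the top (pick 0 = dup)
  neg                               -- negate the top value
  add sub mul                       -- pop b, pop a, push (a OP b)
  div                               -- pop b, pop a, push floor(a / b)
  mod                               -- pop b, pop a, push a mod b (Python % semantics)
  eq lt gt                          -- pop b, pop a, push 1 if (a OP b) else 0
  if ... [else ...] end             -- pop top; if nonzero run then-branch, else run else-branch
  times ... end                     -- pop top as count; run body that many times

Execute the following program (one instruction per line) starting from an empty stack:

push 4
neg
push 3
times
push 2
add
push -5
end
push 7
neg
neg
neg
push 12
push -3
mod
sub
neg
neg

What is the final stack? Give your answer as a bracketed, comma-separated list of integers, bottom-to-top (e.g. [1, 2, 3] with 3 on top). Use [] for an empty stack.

After 'push 4': [4]
After 'neg': [-4]
After 'push 3': [-4, 3]
After 'times': [-4]
After 'push 2': [-4, 2]
After 'add': [-2]
After 'push -5': [-2, -5]
After 'push 2': [-2, -5, 2]
After 'add': [-2, -3]
After 'push -5': [-2, -3, -5]
After 'push 2': [-2, -3, -5, 2]
After 'add': [-2, -3, -3]
After 'push -5': [-2, -3, -3, -5]
After 'push 7': [-2, -3, -3, -5, 7]
After 'neg': [-2, -3, -3, -5, -7]
After 'neg': [-2, -3, -3, -5, 7]
After 'neg': [-2, -3, -3, -5, -7]
After 'push 12': [-2, -3, -3, -5, -7, 12]
After 'push -3': [-2, -3, -3, -5, -7, 12, -3]
After 'mod': [-2, -3, -3, -5, -7, 0]
After 'sub': [-2, -3, -3, -5, -7]
After 'neg': [-2, -3, -3, -5, 7]
After 'neg': [-2, -3, -3, -5, -7]

Answer: [-2, -3, -3, -5, -7]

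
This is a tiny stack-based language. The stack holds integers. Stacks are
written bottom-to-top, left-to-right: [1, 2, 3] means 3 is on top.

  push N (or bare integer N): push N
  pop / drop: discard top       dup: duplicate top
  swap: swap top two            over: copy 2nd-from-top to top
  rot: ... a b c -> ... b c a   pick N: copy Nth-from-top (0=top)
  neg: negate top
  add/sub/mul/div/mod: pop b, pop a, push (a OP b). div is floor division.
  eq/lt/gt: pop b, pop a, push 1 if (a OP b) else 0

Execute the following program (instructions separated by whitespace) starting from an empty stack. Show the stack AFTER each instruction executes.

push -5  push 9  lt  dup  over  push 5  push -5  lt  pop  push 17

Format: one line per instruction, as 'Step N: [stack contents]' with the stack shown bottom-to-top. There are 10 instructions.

Step 1: [-5]
Step 2: [-5, 9]
Step 3: [1]
Step 4: [1, 1]
Step 5: [1, 1, 1]
Step 6: [1, 1, 1, 5]
Step 7: [1, 1, 1, 5, -5]
Step 8: [1, 1, 1, 0]
Step 9: [1, 1, 1]
Step 10: [1, 1, 1, 17]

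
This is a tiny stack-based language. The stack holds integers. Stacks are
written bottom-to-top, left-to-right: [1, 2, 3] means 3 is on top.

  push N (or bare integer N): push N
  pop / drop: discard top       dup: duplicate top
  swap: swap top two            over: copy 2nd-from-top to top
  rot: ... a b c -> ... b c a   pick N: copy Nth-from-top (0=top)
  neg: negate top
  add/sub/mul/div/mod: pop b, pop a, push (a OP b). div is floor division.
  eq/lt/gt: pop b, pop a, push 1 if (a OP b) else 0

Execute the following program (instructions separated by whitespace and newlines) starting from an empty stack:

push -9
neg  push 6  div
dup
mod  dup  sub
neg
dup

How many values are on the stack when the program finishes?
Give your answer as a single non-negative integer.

After 'push -9': stack = [-9] (depth 1)
After 'neg': stack = [9] (depth 1)
After 'push 6': stack = [9, 6] (depth 2)
After 'div': stack = [1] (depth 1)
After 'dup': stack = [1, 1] (depth 2)
After 'mod': stack = [0] (depth 1)
After 'dup': stack = [0, 0] (depth 2)
After 'sub': stack = [0] (depth 1)
After 'neg': stack = [0] (depth 1)
After 'dup': stack = [0, 0] (depth 2)

Answer: 2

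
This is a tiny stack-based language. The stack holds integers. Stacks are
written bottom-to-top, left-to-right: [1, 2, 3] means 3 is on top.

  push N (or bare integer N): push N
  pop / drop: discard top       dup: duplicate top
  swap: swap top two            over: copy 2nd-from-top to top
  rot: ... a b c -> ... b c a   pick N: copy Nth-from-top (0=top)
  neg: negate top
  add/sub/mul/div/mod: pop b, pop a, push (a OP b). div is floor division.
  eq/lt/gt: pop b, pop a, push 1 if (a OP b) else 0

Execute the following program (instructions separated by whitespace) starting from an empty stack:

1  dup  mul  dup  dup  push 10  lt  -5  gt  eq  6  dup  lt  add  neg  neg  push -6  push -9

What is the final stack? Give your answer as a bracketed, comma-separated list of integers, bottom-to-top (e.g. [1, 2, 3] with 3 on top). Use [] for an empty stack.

After 'push 1': [1]
After 'dup': [1, 1]
After 'mul': [1]
After 'dup': [1, 1]
After 'dup': [1, 1, 1]
After 'push 10': [1, 1, 1, 10]
After 'lt': [1, 1, 1]
After 'push -5': [1, 1, 1, -5]
After 'gt': [1, 1, 1]
After 'eq': [1, 1]
After 'push 6': [1, 1, 6]
After 'dup': [1, 1, 6, 6]
After 'lt': [1, 1, 0]
After 'add': [1, 1]
After 'neg': [1, -1]
After 'neg': [1, 1]
After 'push -6': [1, 1, -6]
After 'push -9': [1, 1, -6, -9]

Answer: [1, 1, -6, -9]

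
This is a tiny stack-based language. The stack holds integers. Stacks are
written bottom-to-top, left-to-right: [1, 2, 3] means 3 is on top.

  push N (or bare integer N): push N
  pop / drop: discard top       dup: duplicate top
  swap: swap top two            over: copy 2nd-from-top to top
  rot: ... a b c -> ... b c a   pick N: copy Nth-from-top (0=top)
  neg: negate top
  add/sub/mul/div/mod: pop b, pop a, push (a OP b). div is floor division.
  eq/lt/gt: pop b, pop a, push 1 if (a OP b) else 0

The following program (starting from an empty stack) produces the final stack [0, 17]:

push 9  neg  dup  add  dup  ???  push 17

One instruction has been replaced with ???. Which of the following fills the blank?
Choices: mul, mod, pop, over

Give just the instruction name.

Answer: mod

Derivation:
Stack before ???: [-18, -18]
Stack after ???:  [0]
Checking each choice:
  mul: produces [324, 17]
  mod: MATCH
  pop: produces [-18, 17]
  over: produces [-18, -18, -18, 17]


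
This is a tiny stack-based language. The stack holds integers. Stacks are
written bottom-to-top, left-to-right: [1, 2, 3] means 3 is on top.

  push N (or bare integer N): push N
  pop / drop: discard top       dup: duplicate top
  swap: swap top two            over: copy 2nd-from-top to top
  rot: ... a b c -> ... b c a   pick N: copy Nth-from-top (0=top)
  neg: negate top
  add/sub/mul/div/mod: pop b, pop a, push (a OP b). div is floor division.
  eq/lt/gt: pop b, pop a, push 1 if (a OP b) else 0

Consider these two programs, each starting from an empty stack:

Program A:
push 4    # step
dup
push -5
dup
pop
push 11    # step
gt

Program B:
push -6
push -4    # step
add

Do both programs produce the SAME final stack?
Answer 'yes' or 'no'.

Program A trace:
  After 'push 4': [4]
  After 'dup': [4, 4]
  After 'push -5': [4, 4, -5]
  After 'dup': [4, 4, -5, -5]
  After 'pop': [4, 4, -5]
  After 'push 11': [4, 4, -5, 11]
  After 'gt': [4, 4, 0]
Program A final stack: [4, 4, 0]

Program B trace:
  After 'push -6': [-6]
  After 'push -4': [-6, -4]
  After 'add': [-10]
Program B final stack: [-10]
Same: no

Answer: no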